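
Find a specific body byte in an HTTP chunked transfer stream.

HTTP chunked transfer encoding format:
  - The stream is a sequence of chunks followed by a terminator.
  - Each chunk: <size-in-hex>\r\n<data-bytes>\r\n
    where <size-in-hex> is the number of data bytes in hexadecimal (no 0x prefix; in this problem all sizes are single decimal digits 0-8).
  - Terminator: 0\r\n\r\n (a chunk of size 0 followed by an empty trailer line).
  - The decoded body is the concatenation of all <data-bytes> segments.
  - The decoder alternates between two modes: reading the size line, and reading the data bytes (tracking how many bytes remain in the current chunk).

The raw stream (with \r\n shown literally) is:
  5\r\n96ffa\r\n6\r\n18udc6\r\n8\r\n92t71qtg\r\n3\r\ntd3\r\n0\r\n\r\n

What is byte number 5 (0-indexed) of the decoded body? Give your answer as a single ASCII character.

Answer: 1

Derivation:
Chunk 1: stream[0..1]='5' size=0x5=5, data at stream[3..8]='96ffa' -> body[0..5], body so far='96ffa'
Chunk 2: stream[10..11]='6' size=0x6=6, data at stream[13..19]='18udc6' -> body[5..11], body so far='96ffa18udc6'
Chunk 3: stream[21..22]='8' size=0x8=8, data at stream[24..32]='92t71qtg' -> body[11..19], body so far='96ffa18udc692t71qtg'
Chunk 4: stream[34..35]='3' size=0x3=3, data at stream[37..40]='td3' -> body[19..22], body so far='96ffa18udc692t71qtgtd3'
Chunk 5: stream[42..43]='0' size=0 (terminator). Final body='96ffa18udc692t71qtgtd3' (22 bytes)
Body byte 5 = '1'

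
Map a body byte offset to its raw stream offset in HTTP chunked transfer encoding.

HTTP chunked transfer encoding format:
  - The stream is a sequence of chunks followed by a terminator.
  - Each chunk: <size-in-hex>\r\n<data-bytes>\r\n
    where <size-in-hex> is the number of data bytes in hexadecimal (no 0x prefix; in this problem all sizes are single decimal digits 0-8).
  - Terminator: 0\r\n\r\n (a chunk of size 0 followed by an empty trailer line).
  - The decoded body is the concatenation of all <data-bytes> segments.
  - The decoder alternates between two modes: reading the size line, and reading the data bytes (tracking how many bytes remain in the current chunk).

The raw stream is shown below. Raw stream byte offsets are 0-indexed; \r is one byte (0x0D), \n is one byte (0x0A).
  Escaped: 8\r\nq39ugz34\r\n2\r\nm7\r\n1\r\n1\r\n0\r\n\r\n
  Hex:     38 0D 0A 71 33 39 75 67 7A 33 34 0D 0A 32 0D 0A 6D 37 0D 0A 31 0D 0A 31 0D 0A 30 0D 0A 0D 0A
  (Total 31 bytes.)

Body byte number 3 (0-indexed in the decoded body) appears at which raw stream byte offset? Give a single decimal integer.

Chunk 1: stream[0..1]='8' size=0x8=8, data at stream[3..11]='q39ugz34' -> body[0..8], body so far='q39ugz34'
Chunk 2: stream[13..14]='2' size=0x2=2, data at stream[16..18]='m7' -> body[8..10], body so far='q39ugz34m7'
Chunk 3: stream[20..21]='1' size=0x1=1, data at stream[23..24]='1' -> body[10..11], body so far='q39ugz34m71'
Chunk 4: stream[26..27]='0' size=0 (terminator). Final body='q39ugz34m71' (11 bytes)
Body byte 3 at stream offset 6

Answer: 6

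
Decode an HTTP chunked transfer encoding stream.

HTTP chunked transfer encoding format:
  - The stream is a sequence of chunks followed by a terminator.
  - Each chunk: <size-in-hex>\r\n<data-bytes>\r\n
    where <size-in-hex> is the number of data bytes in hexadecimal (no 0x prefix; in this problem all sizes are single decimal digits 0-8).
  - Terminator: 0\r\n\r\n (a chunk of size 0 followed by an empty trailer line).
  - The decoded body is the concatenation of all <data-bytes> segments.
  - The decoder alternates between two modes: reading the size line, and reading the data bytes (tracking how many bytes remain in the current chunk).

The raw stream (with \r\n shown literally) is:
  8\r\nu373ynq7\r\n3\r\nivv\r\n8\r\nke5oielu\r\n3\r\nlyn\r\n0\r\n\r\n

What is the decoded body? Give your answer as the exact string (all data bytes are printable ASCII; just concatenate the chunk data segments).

Answer: u373ynq7ivvke5oielulyn

Derivation:
Chunk 1: stream[0..1]='8' size=0x8=8, data at stream[3..11]='u373ynq7' -> body[0..8], body so far='u373ynq7'
Chunk 2: stream[13..14]='3' size=0x3=3, data at stream[16..19]='ivv' -> body[8..11], body so far='u373ynq7ivv'
Chunk 3: stream[21..22]='8' size=0x8=8, data at stream[24..32]='ke5oielu' -> body[11..19], body so far='u373ynq7ivvke5oielu'
Chunk 4: stream[34..35]='3' size=0x3=3, data at stream[37..40]='lyn' -> body[19..22], body so far='u373ynq7ivvke5oielulyn'
Chunk 5: stream[42..43]='0' size=0 (terminator). Final body='u373ynq7ivvke5oielulyn' (22 bytes)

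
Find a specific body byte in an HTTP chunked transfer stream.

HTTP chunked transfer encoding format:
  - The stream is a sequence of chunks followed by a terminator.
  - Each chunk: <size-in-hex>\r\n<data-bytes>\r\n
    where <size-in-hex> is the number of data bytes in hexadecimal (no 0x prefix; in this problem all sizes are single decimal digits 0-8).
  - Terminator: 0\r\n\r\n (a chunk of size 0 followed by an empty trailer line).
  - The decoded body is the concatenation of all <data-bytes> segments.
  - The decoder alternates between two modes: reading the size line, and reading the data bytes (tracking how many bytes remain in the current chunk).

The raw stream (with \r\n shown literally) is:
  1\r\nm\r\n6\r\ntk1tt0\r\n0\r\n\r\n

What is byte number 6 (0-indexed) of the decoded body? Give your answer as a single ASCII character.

Chunk 1: stream[0..1]='1' size=0x1=1, data at stream[3..4]='m' -> body[0..1], body so far='m'
Chunk 2: stream[6..7]='6' size=0x6=6, data at stream[9..15]='tk1tt0' -> body[1..7], body so far='mtk1tt0'
Chunk 3: stream[17..18]='0' size=0 (terminator). Final body='mtk1tt0' (7 bytes)
Body byte 6 = '0'

Answer: 0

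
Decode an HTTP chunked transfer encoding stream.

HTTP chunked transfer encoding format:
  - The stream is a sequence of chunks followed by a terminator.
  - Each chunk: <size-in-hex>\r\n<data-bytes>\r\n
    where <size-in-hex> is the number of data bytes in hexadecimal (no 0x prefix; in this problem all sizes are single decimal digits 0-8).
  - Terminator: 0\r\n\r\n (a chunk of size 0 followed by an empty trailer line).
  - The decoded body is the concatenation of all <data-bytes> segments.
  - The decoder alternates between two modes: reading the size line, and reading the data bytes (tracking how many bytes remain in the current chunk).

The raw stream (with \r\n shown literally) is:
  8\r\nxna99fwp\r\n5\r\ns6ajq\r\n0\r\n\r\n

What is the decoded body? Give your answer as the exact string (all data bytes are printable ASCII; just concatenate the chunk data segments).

Answer: xna99fwps6ajq

Derivation:
Chunk 1: stream[0..1]='8' size=0x8=8, data at stream[3..11]='xna99fwp' -> body[0..8], body so far='xna99fwp'
Chunk 2: stream[13..14]='5' size=0x5=5, data at stream[16..21]='s6ajq' -> body[8..13], body so far='xna99fwps6ajq'
Chunk 3: stream[23..24]='0' size=0 (terminator). Final body='xna99fwps6ajq' (13 bytes)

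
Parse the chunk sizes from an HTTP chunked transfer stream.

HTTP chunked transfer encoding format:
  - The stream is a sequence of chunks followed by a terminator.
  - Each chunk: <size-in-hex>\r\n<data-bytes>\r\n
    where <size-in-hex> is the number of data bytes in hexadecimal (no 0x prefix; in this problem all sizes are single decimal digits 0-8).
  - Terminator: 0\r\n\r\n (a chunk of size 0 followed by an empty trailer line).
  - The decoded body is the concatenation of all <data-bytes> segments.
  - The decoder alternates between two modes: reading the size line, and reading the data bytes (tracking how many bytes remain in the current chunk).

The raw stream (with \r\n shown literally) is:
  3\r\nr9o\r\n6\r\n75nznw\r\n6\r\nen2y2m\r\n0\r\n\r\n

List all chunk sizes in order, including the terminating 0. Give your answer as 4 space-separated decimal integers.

Answer: 3 6 6 0

Derivation:
Chunk 1: stream[0..1]='3' size=0x3=3, data at stream[3..6]='r9o' -> body[0..3], body so far='r9o'
Chunk 2: stream[8..9]='6' size=0x6=6, data at stream[11..17]='75nznw' -> body[3..9], body so far='r9o75nznw'
Chunk 3: stream[19..20]='6' size=0x6=6, data at stream[22..28]='en2y2m' -> body[9..15], body so far='r9o75nznwen2y2m'
Chunk 4: stream[30..31]='0' size=0 (terminator). Final body='r9o75nznwen2y2m' (15 bytes)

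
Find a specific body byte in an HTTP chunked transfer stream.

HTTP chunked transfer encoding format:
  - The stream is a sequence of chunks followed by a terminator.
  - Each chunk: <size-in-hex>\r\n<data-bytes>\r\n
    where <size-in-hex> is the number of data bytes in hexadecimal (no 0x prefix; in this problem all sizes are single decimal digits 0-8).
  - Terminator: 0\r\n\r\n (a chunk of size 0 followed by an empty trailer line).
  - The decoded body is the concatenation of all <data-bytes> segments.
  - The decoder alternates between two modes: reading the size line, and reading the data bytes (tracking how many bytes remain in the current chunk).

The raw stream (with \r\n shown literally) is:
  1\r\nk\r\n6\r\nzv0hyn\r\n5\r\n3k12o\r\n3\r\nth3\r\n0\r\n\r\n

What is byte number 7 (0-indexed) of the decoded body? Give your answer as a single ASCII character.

Answer: 3

Derivation:
Chunk 1: stream[0..1]='1' size=0x1=1, data at stream[3..4]='k' -> body[0..1], body so far='k'
Chunk 2: stream[6..7]='6' size=0x6=6, data at stream[9..15]='zv0hyn' -> body[1..7], body so far='kzv0hyn'
Chunk 3: stream[17..18]='5' size=0x5=5, data at stream[20..25]='3k12o' -> body[7..12], body so far='kzv0hyn3k12o'
Chunk 4: stream[27..28]='3' size=0x3=3, data at stream[30..33]='th3' -> body[12..15], body so far='kzv0hyn3k12oth3'
Chunk 5: stream[35..36]='0' size=0 (terminator). Final body='kzv0hyn3k12oth3' (15 bytes)
Body byte 7 = '3'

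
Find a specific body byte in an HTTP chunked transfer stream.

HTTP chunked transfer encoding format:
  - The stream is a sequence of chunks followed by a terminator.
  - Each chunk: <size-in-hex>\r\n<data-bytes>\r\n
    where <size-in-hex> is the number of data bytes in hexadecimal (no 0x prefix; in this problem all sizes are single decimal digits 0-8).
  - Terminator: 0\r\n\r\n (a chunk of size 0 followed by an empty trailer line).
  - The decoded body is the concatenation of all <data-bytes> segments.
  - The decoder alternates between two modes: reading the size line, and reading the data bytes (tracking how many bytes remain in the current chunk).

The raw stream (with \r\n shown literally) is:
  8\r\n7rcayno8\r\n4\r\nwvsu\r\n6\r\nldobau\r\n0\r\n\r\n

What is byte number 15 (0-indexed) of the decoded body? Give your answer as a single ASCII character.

Chunk 1: stream[0..1]='8' size=0x8=8, data at stream[3..11]='7rcayno8' -> body[0..8], body so far='7rcayno8'
Chunk 2: stream[13..14]='4' size=0x4=4, data at stream[16..20]='wvsu' -> body[8..12], body so far='7rcayno8wvsu'
Chunk 3: stream[22..23]='6' size=0x6=6, data at stream[25..31]='ldobau' -> body[12..18], body so far='7rcayno8wvsuldobau'
Chunk 4: stream[33..34]='0' size=0 (terminator). Final body='7rcayno8wvsuldobau' (18 bytes)
Body byte 15 = 'b'

Answer: b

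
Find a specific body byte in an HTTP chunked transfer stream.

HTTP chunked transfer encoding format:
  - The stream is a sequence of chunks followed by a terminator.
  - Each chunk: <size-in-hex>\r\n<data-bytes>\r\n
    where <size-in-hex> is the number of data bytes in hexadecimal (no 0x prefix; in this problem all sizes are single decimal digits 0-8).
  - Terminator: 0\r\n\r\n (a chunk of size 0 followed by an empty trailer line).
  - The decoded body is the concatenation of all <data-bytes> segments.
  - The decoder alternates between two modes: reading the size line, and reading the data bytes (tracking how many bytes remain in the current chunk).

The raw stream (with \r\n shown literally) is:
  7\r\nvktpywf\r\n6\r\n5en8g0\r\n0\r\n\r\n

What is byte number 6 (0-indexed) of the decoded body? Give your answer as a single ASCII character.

Chunk 1: stream[0..1]='7' size=0x7=7, data at stream[3..10]='vktpywf' -> body[0..7], body so far='vktpywf'
Chunk 2: stream[12..13]='6' size=0x6=6, data at stream[15..21]='5en8g0' -> body[7..13], body so far='vktpywf5en8g0'
Chunk 3: stream[23..24]='0' size=0 (terminator). Final body='vktpywf5en8g0' (13 bytes)
Body byte 6 = 'f'

Answer: f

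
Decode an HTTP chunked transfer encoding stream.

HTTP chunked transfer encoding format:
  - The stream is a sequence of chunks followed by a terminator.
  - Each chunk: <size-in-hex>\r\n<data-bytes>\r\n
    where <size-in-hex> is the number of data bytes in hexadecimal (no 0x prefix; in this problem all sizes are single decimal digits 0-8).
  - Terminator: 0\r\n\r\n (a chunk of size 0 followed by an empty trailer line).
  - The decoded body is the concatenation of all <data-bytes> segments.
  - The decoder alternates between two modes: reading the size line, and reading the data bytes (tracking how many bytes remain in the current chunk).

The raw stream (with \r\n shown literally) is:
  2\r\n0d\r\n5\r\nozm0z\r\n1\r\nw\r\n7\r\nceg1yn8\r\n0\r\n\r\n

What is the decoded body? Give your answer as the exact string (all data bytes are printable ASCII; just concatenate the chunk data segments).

Answer: 0dozm0zwceg1yn8

Derivation:
Chunk 1: stream[0..1]='2' size=0x2=2, data at stream[3..5]='0d' -> body[0..2], body so far='0d'
Chunk 2: stream[7..8]='5' size=0x5=5, data at stream[10..15]='ozm0z' -> body[2..7], body so far='0dozm0z'
Chunk 3: stream[17..18]='1' size=0x1=1, data at stream[20..21]='w' -> body[7..8], body so far='0dozm0zw'
Chunk 4: stream[23..24]='7' size=0x7=7, data at stream[26..33]='ceg1yn8' -> body[8..15], body so far='0dozm0zwceg1yn8'
Chunk 5: stream[35..36]='0' size=0 (terminator). Final body='0dozm0zwceg1yn8' (15 bytes)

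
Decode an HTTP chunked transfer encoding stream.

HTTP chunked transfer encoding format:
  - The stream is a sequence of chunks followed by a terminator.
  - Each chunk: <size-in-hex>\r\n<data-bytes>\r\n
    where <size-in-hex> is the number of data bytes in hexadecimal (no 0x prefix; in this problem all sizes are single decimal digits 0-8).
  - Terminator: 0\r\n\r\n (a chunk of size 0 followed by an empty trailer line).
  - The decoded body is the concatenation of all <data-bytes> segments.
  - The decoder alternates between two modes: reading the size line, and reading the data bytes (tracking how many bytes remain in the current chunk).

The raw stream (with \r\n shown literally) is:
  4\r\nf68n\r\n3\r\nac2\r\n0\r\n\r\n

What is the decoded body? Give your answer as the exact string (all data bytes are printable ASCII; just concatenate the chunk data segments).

Answer: f68nac2

Derivation:
Chunk 1: stream[0..1]='4' size=0x4=4, data at stream[3..7]='f68n' -> body[0..4], body so far='f68n'
Chunk 2: stream[9..10]='3' size=0x3=3, data at stream[12..15]='ac2' -> body[4..7], body so far='f68nac2'
Chunk 3: stream[17..18]='0' size=0 (terminator). Final body='f68nac2' (7 bytes)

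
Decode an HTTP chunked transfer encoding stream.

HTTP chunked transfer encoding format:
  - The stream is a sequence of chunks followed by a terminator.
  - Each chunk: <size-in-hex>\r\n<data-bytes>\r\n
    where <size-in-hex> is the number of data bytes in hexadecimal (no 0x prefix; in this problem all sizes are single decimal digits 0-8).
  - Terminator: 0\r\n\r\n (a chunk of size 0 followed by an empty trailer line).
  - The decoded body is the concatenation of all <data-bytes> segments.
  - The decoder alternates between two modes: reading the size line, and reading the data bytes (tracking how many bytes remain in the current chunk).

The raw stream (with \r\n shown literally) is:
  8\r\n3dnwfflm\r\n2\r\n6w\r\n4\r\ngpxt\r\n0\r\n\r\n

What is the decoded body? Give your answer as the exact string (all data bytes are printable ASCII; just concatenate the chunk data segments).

Answer: 3dnwfflm6wgpxt

Derivation:
Chunk 1: stream[0..1]='8' size=0x8=8, data at stream[3..11]='3dnwfflm' -> body[0..8], body so far='3dnwfflm'
Chunk 2: stream[13..14]='2' size=0x2=2, data at stream[16..18]='6w' -> body[8..10], body so far='3dnwfflm6w'
Chunk 3: stream[20..21]='4' size=0x4=4, data at stream[23..27]='gpxt' -> body[10..14], body so far='3dnwfflm6wgpxt'
Chunk 4: stream[29..30]='0' size=0 (terminator). Final body='3dnwfflm6wgpxt' (14 bytes)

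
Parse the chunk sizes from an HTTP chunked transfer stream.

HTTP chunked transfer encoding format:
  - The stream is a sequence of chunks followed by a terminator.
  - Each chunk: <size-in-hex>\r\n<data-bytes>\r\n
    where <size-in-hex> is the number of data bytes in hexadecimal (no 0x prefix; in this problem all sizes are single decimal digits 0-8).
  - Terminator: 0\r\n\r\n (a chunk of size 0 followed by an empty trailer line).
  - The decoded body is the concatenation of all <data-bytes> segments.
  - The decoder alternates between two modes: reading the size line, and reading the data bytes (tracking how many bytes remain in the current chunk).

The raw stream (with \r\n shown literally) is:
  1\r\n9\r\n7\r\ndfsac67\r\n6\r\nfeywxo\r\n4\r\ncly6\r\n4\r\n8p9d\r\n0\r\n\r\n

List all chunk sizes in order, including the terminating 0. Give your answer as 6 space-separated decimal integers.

Chunk 1: stream[0..1]='1' size=0x1=1, data at stream[3..4]='9' -> body[0..1], body so far='9'
Chunk 2: stream[6..7]='7' size=0x7=7, data at stream[9..16]='dfsac67' -> body[1..8], body so far='9dfsac67'
Chunk 3: stream[18..19]='6' size=0x6=6, data at stream[21..27]='feywxo' -> body[8..14], body so far='9dfsac67feywxo'
Chunk 4: stream[29..30]='4' size=0x4=4, data at stream[32..36]='cly6' -> body[14..18], body so far='9dfsac67feywxocly6'
Chunk 5: stream[38..39]='4' size=0x4=4, data at stream[41..45]='8p9d' -> body[18..22], body so far='9dfsac67feywxocly68p9d'
Chunk 6: stream[47..48]='0' size=0 (terminator). Final body='9dfsac67feywxocly68p9d' (22 bytes)

Answer: 1 7 6 4 4 0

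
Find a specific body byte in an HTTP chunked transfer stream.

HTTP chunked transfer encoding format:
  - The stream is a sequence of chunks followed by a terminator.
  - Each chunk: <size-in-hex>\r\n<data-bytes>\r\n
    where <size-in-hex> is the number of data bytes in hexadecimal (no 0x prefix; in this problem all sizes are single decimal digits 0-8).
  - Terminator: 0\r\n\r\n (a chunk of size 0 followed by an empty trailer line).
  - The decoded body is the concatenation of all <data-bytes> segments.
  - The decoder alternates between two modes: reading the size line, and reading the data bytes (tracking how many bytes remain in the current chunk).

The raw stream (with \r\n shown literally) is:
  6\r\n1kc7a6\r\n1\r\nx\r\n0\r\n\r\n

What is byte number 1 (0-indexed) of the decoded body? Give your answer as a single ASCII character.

Answer: k

Derivation:
Chunk 1: stream[0..1]='6' size=0x6=6, data at stream[3..9]='1kc7a6' -> body[0..6], body so far='1kc7a6'
Chunk 2: stream[11..12]='1' size=0x1=1, data at stream[14..15]='x' -> body[6..7], body so far='1kc7a6x'
Chunk 3: stream[17..18]='0' size=0 (terminator). Final body='1kc7a6x' (7 bytes)
Body byte 1 = 'k'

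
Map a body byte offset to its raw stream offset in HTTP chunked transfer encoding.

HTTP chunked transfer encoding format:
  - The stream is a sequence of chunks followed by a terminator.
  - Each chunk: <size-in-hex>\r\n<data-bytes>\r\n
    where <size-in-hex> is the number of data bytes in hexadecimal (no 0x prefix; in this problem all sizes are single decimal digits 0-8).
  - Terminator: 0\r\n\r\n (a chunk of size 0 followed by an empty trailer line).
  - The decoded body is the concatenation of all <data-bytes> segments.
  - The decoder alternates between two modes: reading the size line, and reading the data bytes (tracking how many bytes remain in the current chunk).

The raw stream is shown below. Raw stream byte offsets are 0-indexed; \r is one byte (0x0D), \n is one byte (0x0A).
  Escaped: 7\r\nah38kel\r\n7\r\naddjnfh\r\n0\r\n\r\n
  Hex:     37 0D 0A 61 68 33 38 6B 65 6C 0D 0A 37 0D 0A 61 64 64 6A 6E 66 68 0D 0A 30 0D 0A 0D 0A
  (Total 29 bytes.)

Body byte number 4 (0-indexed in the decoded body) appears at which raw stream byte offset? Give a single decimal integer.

Chunk 1: stream[0..1]='7' size=0x7=7, data at stream[3..10]='ah38kel' -> body[0..7], body so far='ah38kel'
Chunk 2: stream[12..13]='7' size=0x7=7, data at stream[15..22]='addjnfh' -> body[7..14], body so far='ah38keladdjnfh'
Chunk 3: stream[24..25]='0' size=0 (terminator). Final body='ah38keladdjnfh' (14 bytes)
Body byte 4 at stream offset 7

Answer: 7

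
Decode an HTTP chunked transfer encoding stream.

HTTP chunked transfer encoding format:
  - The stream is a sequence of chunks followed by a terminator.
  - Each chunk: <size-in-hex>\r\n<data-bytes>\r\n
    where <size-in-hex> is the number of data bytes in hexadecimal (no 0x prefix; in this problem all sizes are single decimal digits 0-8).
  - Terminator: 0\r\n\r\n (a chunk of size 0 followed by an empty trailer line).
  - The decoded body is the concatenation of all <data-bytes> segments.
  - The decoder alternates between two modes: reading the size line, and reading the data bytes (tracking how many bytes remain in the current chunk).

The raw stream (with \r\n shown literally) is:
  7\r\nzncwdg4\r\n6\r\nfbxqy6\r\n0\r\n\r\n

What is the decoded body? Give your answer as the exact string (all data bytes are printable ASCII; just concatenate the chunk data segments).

Answer: zncwdg4fbxqy6

Derivation:
Chunk 1: stream[0..1]='7' size=0x7=7, data at stream[3..10]='zncwdg4' -> body[0..7], body so far='zncwdg4'
Chunk 2: stream[12..13]='6' size=0x6=6, data at stream[15..21]='fbxqy6' -> body[7..13], body so far='zncwdg4fbxqy6'
Chunk 3: stream[23..24]='0' size=0 (terminator). Final body='zncwdg4fbxqy6' (13 bytes)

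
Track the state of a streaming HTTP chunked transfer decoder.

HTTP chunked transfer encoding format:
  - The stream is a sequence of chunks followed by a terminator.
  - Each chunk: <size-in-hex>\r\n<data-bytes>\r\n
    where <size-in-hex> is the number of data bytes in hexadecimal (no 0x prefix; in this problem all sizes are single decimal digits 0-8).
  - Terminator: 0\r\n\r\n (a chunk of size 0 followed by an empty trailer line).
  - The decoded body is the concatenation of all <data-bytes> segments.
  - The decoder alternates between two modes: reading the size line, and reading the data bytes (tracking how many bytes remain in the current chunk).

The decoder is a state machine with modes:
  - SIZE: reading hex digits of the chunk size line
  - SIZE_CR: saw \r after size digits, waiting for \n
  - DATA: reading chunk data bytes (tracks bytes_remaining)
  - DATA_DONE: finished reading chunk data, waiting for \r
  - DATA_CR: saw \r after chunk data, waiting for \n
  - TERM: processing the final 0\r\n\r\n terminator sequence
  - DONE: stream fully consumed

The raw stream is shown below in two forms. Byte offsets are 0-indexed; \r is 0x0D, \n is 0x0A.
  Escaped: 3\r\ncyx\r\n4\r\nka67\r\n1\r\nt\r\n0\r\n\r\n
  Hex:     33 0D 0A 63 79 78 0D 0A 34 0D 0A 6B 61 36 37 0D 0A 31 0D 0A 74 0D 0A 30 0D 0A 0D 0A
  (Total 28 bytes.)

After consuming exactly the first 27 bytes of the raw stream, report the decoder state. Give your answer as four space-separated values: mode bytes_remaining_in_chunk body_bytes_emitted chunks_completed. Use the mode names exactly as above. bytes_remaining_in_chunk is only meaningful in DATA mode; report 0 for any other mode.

Byte 0 = '3': mode=SIZE remaining=0 emitted=0 chunks_done=0
Byte 1 = 0x0D: mode=SIZE_CR remaining=0 emitted=0 chunks_done=0
Byte 2 = 0x0A: mode=DATA remaining=3 emitted=0 chunks_done=0
Byte 3 = 'c': mode=DATA remaining=2 emitted=1 chunks_done=0
Byte 4 = 'y': mode=DATA remaining=1 emitted=2 chunks_done=0
Byte 5 = 'x': mode=DATA_DONE remaining=0 emitted=3 chunks_done=0
Byte 6 = 0x0D: mode=DATA_CR remaining=0 emitted=3 chunks_done=0
Byte 7 = 0x0A: mode=SIZE remaining=0 emitted=3 chunks_done=1
Byte 8 = '4': mode=SIZE remaining=0 emitted=3 chunks_done=1
Byte 9 = 0x0D: mode=SIZE_CR remaining=0 emitted=3 chunks_done=1
Byte 10 = 0x0A: mode=DATA remaining=4 emitted=3 chunks_done=1
Byte 11 = 'k': mode=DATA remaining=3 emitted=4 chunks_done=1
Byte 12 = 'a': mode=DATA remaining=2 emitted=5 chunks_done=1
Byte 13 = '6': mode=DATA remaining=1 emitted=6 chunks_done=1
Byte 14 = '7': mode=DATA_DONE remaining=0 emitted=7 chunks_done=1
Byte 15 = 0x0D: mode=DATA_CR remaining=0 emitted=7 chunks_done=1
Byte 16 = 0x0A: mode=SIZE remaining=0 emitted=7 chunks_done=2
Byte 17 = '1': mode=SIZE remaining=0 emitted=7 chunks_done=2
Byte 18 = 0x0D: mode=SIZE_CR remaining=0 emitted=7 chunks_done=2
Byte 19 = 0x0A: mode=DATA remaining=1 emitted=7 chunks_done=2
Byte 20 = 't': mode=DATA_DONE remaining=0 emitted=8 chunks_done=2
Byte 21 = 0x0D: mode=DATA_CR remaining=0 emitted=8 chunks_done=2
Byte 22 = 0x0A: mode=SIZE remaining=0 emitted=8 chunks_done=3
Byte 23 = '0': mode=SIZE remaining=0 emitted=8 chunks_done=3
Byte 24 = 0x0D: mode=SIZE_CR remaining=0 emitted=8 chunks_done=3
Byte 25 = 0x0A: mode=TERM remaining=0 emitted=8 chunks_done=3
Byte 26 = 0x0D: mode=TERM remaining=0 emitted=8 chunks_done=3

Answer: TERM 0 8 3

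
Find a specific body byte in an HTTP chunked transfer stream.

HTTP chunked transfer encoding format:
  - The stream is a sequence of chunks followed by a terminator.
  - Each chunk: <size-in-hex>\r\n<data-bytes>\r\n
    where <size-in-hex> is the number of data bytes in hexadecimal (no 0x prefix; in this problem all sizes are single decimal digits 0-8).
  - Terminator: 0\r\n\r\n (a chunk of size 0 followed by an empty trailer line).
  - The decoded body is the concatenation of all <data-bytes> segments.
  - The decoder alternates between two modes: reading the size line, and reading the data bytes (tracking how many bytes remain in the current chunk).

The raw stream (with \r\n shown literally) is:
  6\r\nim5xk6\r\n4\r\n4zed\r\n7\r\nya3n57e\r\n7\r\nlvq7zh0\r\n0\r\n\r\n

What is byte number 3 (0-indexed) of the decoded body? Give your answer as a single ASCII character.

Chunk 1: stream[0..1]='6' size=0x6=6, data at stream[3..9]='im5xk6' -> body[0..6], body so far='im5xk6'
Chunk 2: stream[11..12]='4' size=0x4=4, data at stream[14..18]='4zed' -> body[6..10], body so far='im5xk64zed'
Chunk 3: stream[20..21]='7' size=0x7=7, data at stream[23..30]='ya3n57e' -> body[10..17], body so far='im5xk64zedya3n57e'
Chunk 4: stream[32..33]='7' size=0x7=7, data at stream[35..42]='lvq7zh0' -> body[17..24], body so far='im5xk64zedya3n57elvq7zh0'
Chunk 5: stream[44..45]='0' size=0 (terminator). Final body='im5xk64zedya3n57elvq7zh0' (24 bytes)
Body byte 3 = 'x'

Answer: x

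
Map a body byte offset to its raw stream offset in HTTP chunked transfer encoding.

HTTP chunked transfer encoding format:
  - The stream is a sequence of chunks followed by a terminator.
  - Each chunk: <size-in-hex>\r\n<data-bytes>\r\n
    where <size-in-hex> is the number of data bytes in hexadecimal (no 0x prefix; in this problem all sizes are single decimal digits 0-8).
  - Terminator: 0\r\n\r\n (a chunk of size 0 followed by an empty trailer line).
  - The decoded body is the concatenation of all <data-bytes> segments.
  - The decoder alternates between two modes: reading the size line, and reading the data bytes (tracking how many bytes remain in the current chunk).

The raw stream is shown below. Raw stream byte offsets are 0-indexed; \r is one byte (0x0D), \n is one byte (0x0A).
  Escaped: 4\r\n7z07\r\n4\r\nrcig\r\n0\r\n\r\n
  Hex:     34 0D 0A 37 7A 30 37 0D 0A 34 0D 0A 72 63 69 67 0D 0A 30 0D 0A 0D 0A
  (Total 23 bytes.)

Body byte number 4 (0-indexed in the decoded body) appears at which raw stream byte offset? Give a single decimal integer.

Answer: 12

Derivation:
Chunk 1: stream[0..1]='4' size=0x4=4, data at stream[3..7]='7z07' -> body[0..4], body so far='7z07'
Chunk 2: stream[9..10]='4' size=0x4=4, data at stream[12..16]='rcig' -> body[4..8], body so far='7z07rcig'
Chunk 3: stream[18..19]='0' size=0 (terminator). Final body='7z07rcig' (8 bytes)
Body byte 4 at stream offset 12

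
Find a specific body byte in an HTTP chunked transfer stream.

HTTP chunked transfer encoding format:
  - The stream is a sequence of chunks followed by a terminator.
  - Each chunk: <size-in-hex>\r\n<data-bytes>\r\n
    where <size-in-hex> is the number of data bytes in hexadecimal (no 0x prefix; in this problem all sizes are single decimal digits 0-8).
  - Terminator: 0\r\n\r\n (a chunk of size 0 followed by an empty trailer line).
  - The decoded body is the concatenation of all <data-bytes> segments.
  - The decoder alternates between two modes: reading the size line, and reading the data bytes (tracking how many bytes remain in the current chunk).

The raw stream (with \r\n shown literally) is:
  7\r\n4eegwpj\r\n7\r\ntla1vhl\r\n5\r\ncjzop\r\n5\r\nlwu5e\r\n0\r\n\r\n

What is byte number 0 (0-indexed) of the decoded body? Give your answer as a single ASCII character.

Chunk 1: stream[0..1]='7' size=0x7=7, data at stream[3..10]='4eegwpj' -> body[0..7], body so far='4eegwpj'
Chunk 2: stream[12..13]='7' size=0x7=7, data at stream[15..22]='tla1vhl' -> body[7..14], body so far='4eegwpjtla1vhl'
Chunk 3: stream[24..25]='5' size=0x5=5, data at stream[27..32]='cjzop' -> body[14..19], body so far='4eegwpjtla1vhlcjzop'
Chunk 4: stream[34..35]='5' size=0x5=5, data at stream[37..42]='lwu5e' -> body[19..24], body so far='4eegwpjtla1vhlcjzoplwu5e'
Chunk 5: stream[44..45]='0' size=0 (terminator). Final body='4eegwpjtla1vhlcjzoplwu5e' (24 bytes)
Body byte 0 = '4'

Answer: 4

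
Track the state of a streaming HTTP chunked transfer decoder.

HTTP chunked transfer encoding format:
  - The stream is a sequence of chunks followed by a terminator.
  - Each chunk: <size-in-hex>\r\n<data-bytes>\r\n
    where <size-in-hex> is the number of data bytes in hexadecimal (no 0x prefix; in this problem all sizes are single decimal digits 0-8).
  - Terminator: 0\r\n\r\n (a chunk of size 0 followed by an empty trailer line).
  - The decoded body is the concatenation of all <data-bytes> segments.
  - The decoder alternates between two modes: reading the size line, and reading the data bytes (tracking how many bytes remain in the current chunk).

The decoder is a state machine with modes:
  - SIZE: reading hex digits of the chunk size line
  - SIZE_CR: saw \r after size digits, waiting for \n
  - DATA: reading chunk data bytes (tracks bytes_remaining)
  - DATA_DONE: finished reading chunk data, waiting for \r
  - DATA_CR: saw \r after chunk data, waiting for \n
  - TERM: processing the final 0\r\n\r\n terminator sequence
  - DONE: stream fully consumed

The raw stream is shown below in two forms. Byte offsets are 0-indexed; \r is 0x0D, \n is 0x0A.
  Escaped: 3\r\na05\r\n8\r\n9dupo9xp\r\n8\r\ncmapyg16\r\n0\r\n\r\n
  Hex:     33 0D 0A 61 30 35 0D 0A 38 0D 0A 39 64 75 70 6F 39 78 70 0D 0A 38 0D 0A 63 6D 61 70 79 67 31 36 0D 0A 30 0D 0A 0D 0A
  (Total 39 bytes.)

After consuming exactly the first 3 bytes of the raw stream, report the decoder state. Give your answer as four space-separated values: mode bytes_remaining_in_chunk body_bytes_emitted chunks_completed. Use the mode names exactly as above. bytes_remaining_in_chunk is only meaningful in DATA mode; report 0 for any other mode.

Answer: DATA 3 0 0

Derivation:
Byte 0 = '3': mode=SIZE remaining=0 emitted=0 chunks_done=0
Byte 1 = 0x0D: mode=SIZE_CR remaining=0 emitted=0 chunks_done=0
Byte 2 = 0x0A: mode=DATA remaining=3 emitted=0 chunks_done=0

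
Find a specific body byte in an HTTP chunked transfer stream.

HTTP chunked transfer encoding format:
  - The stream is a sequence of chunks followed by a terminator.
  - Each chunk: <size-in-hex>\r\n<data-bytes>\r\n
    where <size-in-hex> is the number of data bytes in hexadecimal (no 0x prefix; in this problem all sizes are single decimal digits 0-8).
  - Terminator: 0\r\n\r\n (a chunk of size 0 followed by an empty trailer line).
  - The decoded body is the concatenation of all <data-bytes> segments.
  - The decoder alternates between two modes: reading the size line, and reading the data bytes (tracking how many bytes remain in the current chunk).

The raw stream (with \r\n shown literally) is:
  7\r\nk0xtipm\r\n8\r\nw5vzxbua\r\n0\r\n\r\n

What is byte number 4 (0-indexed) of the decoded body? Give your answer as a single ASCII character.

Chunk 1: stream[0..1]='7' size=0x7=7, data at stream[3..10]='k0xtipm' -> body[0..7], body so far='k0xtipm'
Chunk 2: stream[12..13]='8' size=0x8=8, data at stream[15..23]='w5vzxbua' -> body[7..15], body so far='k0xtipmw5vzxbua'
Chunk 3: stream[25..26]='0' size=0 (terminator). Final body='k0xtipmw5vzxbua' (15 bytes)
Body byte 4 = 'i'

Answer: i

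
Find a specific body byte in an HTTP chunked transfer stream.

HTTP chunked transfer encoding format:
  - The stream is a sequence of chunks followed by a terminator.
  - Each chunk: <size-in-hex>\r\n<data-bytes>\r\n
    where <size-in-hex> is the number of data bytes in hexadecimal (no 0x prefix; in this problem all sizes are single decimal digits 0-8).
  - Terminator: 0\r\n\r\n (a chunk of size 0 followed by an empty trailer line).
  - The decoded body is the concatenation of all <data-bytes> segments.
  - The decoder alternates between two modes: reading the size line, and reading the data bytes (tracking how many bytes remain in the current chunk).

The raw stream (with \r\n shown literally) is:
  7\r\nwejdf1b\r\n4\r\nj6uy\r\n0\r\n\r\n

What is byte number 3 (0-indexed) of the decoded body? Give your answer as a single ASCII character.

Chunk 1: stream[0..1]='7' size=0x7=7, data at stream[3..10]='wejdf1b' -> body[0..7], body so far='wejdf1b'
Chunk 2: stream[12..13]='4' size=0x4=4, data at stream[15..19]='j6uy' -> body[7..11], body so far='wejdf1bj6uy'
Chunk 3: stream[21..22]='0' size=0 (terminator). Final body='wejdf1bj6uy' (11 bytes)
Body byte 3 = 'd'

Answer: d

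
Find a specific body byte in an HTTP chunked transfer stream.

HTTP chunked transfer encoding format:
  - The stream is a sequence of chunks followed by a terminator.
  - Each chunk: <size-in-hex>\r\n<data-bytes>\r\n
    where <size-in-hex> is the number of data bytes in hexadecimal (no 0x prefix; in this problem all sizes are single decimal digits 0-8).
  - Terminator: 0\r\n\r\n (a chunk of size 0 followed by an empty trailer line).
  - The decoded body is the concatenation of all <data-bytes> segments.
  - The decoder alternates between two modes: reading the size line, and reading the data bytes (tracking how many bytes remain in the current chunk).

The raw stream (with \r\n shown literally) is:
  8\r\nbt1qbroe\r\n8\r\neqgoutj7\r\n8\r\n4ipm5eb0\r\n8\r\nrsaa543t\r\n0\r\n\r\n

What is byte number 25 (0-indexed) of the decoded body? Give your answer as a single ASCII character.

Chunk 1: stream[0..1]='8' size=0x8=8, data at stream[3..11]='bt1qbroe' -> body[0..8], body so far='bt1qbroe'
Chunk 2: stream[13..14]='8' size=0x8=8, data at stream[16..24]='eqgoutj7' -> body[8..16], body so far='bt1qbroeeqgoutj7'
Chunk 3: stream[26..27]='8' size=0x8=8, data at stream[29..37]='4ipm5eb0' -> body[16..24], body so far='bt1qbroeeqgoutj74ipm5eb0'
Chunk 4: stream[39..40]='8' size=0x8=8, data at stream[42..50]='rsaa543t' -> body[24..32], body so far='bt1qbroeeqgoutj74ipm5eb0rsaa543t'
Chunk 5: stream[52..53]='0' size=0 (terminator). Final body='bt1qbroeeqgoutj74ipm5eb0rsaa543t' (32 bytes)
Body byte 25 = 's'

Answer: s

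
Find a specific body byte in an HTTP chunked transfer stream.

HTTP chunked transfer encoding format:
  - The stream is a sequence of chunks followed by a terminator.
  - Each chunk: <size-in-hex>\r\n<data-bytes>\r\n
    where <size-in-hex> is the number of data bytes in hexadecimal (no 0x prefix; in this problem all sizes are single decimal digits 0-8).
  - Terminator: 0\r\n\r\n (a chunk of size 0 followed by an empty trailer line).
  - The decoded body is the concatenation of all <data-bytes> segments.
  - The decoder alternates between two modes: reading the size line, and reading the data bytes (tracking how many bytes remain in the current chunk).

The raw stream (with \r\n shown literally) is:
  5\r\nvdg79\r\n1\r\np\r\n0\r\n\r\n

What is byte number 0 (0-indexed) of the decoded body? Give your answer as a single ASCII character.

Answer: v

Derivation:
Chunk 1: stream[0..1]='5' size=0x5=5, data at stream[3..8]='vdg79' -> body[0..5], body so far='vdg79'
Chunk 2: stream[10..11]='1' size=0x1=1, data at stream[13..14]='p' -> body[5..6], body so far='vdg79p'
Chunk 3: stream[16..17]='0' size=0 (terminator). Final body='vdg79p' (6 bytes)
Body byte 0 = 'v'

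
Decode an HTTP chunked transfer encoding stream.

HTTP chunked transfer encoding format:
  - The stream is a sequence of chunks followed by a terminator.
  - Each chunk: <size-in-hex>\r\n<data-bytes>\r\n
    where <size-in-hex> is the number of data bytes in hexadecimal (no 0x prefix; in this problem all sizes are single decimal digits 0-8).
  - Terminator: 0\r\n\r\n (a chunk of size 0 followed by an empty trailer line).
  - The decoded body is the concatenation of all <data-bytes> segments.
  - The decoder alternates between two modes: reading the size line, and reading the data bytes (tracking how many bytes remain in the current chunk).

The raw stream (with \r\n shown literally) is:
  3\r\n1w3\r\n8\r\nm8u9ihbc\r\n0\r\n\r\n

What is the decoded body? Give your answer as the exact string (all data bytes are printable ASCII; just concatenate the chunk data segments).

Answer: 1w3m8u9ihbc

Derivation:
Chunk 1: stream[0..1]='3' size=0x3=3, data at stream[3..6]='1w3' -> body[0..3], body so far='1w3'
Chunk 2: stream[8..9]='8' size=0x8=8, data at stream[11..19]='m8u9ihbc' -> body[3..11], body so far='1w3m8u9ihbc'
Chunk 3: stream[21..22]='0' size=0 (terminator). Final body='1w3m8u9ihbc' (11 bytes)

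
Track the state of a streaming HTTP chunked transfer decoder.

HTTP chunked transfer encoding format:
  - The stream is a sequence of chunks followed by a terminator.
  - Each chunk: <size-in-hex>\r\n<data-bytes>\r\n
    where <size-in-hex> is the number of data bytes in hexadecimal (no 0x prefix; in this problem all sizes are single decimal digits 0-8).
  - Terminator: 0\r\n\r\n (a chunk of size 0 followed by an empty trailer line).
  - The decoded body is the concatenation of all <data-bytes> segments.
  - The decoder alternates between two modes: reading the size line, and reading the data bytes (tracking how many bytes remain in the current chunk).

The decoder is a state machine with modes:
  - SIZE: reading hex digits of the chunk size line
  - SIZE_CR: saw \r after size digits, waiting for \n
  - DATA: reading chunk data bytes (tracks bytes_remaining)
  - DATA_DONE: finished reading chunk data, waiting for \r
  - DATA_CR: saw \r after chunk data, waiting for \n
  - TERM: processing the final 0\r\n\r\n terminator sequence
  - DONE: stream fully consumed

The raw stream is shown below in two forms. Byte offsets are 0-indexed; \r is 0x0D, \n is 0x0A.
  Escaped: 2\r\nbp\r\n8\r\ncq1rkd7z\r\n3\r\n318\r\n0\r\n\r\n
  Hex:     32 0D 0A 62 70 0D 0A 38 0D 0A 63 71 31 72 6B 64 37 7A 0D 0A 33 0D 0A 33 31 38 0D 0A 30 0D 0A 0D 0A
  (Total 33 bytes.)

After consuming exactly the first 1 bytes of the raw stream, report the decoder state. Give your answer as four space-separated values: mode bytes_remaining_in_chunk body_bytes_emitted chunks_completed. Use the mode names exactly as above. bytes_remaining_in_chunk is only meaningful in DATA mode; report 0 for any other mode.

Byte 0 = '2': mode=SIZE remaining=0 emitted=0 chunks_done=0

Answer: SIZE 0 0 0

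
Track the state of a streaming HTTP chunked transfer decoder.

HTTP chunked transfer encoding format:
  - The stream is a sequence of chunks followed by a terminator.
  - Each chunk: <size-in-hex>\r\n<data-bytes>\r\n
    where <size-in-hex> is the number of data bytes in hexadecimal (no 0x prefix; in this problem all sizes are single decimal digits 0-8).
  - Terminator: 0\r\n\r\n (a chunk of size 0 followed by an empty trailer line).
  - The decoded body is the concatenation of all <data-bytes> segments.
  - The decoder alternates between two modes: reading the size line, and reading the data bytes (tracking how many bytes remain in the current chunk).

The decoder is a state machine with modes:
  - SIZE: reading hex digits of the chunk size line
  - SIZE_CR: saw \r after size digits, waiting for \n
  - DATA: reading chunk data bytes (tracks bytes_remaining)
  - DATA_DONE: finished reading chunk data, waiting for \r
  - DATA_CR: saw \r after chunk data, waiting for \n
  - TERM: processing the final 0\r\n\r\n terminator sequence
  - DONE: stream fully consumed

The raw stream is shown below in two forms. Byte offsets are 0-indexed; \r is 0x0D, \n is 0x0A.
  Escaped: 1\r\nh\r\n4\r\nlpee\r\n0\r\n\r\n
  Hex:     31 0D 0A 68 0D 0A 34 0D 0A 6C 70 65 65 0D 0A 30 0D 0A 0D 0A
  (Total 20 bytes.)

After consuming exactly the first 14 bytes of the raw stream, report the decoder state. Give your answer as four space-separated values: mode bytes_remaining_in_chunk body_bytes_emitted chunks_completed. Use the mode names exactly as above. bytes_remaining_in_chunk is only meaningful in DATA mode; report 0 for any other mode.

Byte 0 = '1': mode=SIZE remaining=0 emitted=0 chunks_done=0
Byte 1 = 0x0D: mode=SIZE_CR remaining=0 emitted=0 chunks_done=0
Byte 2 = 0x0A: mode=DATA remaining=1 emitted=0 chunks_done=0
Byte 3 = 'h': mode=DATA_DONE remaining=0 emitted=1 chunks_done=0
Byte 4 = 0x0D: mode=DATA_CR remaining=0 emitted=1 chunks_done=0
Byte 5 = 0x0A: mode=SIZE remaining=0 emitted=1 chunks_done=1
Byte 6 = '4': mode=SIZE remaining=0 emitted=1 chunks_done=1
Byte 7 = 0x0D: mode=SIZE_CR remaining=0 emitted=1 chunks_done=1
Byte 8 = 0x0A: mode=DATA remaining=4 emitted=1 chunks_done=1
Byte 9 = 'l': mode=DATA remaining=3 emitted=2 chunks_done=1
Byte 10 = 'p': mode=DATA remaining=2 emitted=3 chunks_done=1
Byte 11 = 'e': mode=DATA remaining=1 emitted=4 chunks_done=1
Byte 12 = 'e': mode=DATA_DONE remaining=0 emitted=5 chunks_done=1
Byte 13 = 0x0D: mode=DATA_CR remaining=0 emitted=5 chunks_done=1

Answer: DATA_CR 0 5 1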